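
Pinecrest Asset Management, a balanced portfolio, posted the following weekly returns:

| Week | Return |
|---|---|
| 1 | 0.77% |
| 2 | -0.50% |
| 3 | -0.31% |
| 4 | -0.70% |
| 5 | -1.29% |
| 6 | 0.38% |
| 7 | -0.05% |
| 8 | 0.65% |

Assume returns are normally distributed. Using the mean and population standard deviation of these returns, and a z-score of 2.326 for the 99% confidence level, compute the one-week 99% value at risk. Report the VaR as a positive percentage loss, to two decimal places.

1.68

μ = (0.77 − 0.5 − 0.31 − 0.7 − 1.29 + 0.38 − 0.05 + 0.65) / 8 = -0.1313%
Population std dev = √[3.5247 / 8] = 0.6638%
VaR = −(μ − z·σ) = −(-0.1313 − 2.326 × 0.6638) = −(-1.6753) = 1.6753%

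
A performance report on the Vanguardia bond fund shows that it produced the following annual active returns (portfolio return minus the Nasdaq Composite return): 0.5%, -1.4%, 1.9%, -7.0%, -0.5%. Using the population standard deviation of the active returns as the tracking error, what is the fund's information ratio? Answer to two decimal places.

-0.43

r̄ = (0.5 − 1.4 + 1.9 − 7 − 0.5) / 5 = -6.50 / 5 = -1.3000%
Population std dev = √[46.6200 / 5] = 3.0535%
IR = r̄ / tracking error = -1.3000 / 3.0535 = -0.4257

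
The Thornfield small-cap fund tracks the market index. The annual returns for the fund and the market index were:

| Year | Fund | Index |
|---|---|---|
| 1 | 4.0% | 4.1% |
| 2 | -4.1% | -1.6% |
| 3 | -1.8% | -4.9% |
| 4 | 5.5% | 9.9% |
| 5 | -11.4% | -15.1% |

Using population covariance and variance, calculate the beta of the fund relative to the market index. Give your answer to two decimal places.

r̄p = -1.5600%,  r̄m = -1.5200%
Cov = Σ(rp − r̄p)(rm − r̄m) / 5 = 49.3028
Var(rm) = Σ(rm − r̄m)² / 5 = 71.5696
β = Cov / Var = 49.3028 / 71.5696 = 0.6889

0.69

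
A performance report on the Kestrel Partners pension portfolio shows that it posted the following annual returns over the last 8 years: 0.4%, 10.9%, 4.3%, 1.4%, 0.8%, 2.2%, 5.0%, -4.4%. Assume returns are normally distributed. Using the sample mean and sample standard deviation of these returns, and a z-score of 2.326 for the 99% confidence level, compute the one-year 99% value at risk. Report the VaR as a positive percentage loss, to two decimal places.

r̄ = (0.4 + 10.9 + 4.3 + 1.4 + 0.8 + 2.2 + 5 − 4.4) / 8 = 20.60 / 8 = 2.5750%
Σ(r − r̄)² = 136.2150; sample σ = √(136.2150/7) = 4.4113%
VaR = −(r̄ − z·σ) = −(2.5750 − 2.326 × 4.4113) = −(-7.6857) = 7.6857%

7.69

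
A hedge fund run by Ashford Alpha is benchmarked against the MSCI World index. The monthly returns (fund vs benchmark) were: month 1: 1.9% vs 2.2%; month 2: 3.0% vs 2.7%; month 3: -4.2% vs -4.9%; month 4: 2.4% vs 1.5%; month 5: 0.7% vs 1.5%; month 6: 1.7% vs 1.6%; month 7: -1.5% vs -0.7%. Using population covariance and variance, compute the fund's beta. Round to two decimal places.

r̄p = 0.5714%,  r̄m = 0.5571%
Cov = Σ(rp − r̄p)(rm − r̄m) / 7 = 5.5788
Var(rm) = Σ(rm − r̄m)² / 7 = 5.9310
β = Cov / Var = 5.5788 / 5.9310 = 0.9406

0.94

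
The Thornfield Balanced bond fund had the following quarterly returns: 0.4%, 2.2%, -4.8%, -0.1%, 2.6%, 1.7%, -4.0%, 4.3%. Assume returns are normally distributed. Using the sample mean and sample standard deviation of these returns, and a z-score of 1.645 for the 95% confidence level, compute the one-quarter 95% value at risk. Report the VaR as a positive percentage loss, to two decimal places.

4.97

r̄ = (0.4 + 2.2 − 4.8 − 0.1 + 2.6 + 1.7 − 4 + 4.3) / 8 = 0.2875%
Sample std dev = √[71.5288 / 7] = 3.1966%
VaR = −(r̄ − z·σ) = −(0.2875 − 1.645 × 3.1966) = −(-4.9709) = 4.9709%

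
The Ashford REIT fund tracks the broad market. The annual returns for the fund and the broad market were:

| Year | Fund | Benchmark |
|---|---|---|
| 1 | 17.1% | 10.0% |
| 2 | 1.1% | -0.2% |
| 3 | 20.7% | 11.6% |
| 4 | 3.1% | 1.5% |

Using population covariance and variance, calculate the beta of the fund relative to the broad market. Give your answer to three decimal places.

r̄p = 10.5000%,  r̄m = 5.7250%
Cov = Σ(rp − r̄p)(rm − r̄m) / 4 = 43.7750
Var(rm) = Σ(rm − r̄m)² / 4 = 26.4369
β = Cov / Var = 43.7750 / 26.4369 = 1.6558

1.656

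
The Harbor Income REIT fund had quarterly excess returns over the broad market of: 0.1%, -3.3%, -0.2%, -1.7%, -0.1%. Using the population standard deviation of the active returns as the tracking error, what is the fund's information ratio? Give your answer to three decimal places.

r̄ = (0.1 − 3.3 − 0.2 − 1.7 − 0.1) / 5 = -1.0400%
Population σ = √[Σ(r − r̄)² / 5] = √[8.4320 / 5] = √1.6864 = 1.2986%
IR = r̄ / tracking error = -1.0400 / 1.2986 = -0.8009

-0.801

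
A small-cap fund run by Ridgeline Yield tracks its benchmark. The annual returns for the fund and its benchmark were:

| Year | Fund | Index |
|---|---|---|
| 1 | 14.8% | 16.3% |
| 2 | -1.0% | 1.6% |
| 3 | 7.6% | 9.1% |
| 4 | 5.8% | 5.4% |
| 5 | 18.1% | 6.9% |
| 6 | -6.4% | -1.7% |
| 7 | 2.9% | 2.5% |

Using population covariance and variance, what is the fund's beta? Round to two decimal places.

r̄p = 5.9714%,  r̄m = 5.7286%
Cov = Σ(rp − r̄p)(rm − r̄m) / 7 = 34.8122
Var(rm) = Σ(rm − r̄m)² / 7 = 29.6078
β = Cov / Var = 34.8122 / 29.6078 = 1.1758

1.18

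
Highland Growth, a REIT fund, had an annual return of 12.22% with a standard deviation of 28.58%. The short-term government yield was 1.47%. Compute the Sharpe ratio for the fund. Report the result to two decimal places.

Sharpe = (Rp − Rf) / σp = (12.22% − 1.47%) / 28.58% = 10.75% / 28.58% = 0.3761

0.38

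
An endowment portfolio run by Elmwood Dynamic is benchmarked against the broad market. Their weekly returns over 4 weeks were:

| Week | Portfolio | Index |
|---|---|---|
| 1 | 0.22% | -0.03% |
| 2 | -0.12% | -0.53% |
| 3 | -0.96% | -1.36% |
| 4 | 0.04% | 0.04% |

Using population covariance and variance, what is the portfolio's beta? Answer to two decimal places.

0.78

r̄p = -0.2050%,  r̄m = -0.4700%
Cov = Σ(rp − r̄p)(rm − r̄m) / 4 = 0.2447
Var(rm) = Σ(rm − r̄m)² / 4 = 0.3124
β = Cov / Var = 0.2447 / 0.3124 = 0.7833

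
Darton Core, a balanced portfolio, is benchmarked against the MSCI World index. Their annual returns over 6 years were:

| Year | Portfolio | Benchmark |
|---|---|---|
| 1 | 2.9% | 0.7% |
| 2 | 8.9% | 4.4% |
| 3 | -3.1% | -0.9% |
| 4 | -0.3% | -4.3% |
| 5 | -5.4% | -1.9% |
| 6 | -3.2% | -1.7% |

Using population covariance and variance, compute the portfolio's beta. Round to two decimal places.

r̄p = -0.0333%,  r̄m = -0.6167%
Cov = Σ(rp − r̄p)(rm − r̄m) / 6 = 10.1411
Var(rm) = Σ(rm − r̄m)² / 6 = 7.2281
β = Cov / Var = 10.1411 / 7.2281 = 1.4030

1.40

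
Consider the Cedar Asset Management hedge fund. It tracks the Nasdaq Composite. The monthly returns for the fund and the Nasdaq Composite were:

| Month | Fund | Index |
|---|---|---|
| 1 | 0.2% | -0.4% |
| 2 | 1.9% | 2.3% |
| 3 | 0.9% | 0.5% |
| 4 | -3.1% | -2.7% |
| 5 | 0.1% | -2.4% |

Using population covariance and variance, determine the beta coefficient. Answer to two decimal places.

r̄p = 0.0000%,  r̄m = -0.5400%
Cov = Σ(rp − r̄p)(rm − r̄m) / 5 = 2.5740
Var(rm) = Σ(rm − r̄m)² / 5 = 3.4584
β = Cov / Var = 2.5740 / 3.4584 = 0.7443

0.74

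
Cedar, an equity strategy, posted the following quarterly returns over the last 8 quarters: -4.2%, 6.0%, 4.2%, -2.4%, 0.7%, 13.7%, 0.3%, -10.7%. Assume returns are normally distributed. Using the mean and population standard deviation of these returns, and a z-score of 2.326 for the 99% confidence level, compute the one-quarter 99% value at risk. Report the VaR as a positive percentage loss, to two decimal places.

r̄ = (-4.2 + 6 + 4.2 − 2.4 + 0.7 + 13.7 + 0.3 − 10.7) / 8 = 0.9500%
Population σ = √[Σ(r − r̄)² / 8] = √[372.5800 / 8] = √46.5725 = 6.8244%
VaR = −(r̄ − z·σ) = −(0.9500 − 2.326 × 6.8244) = −(-14.9236) = 14.9236%

14.92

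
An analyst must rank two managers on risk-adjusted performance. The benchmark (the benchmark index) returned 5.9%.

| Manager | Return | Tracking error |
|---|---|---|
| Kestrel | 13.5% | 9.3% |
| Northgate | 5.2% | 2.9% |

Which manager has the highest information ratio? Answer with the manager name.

Kestrel

Kestrel: IR = (13.5% − 5.9%) / 9.3% = 0.817
Northgate: IR = (5.2% − 5.9%) / 2.9% = -0.241
Highest: Kestrel (0.817).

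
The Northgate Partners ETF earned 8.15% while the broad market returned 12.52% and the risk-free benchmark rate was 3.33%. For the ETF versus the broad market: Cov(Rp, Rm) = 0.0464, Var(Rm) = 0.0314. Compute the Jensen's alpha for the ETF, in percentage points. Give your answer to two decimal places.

-8.76

β = Cov / Var = 0.0464 / 0.0314 = 1.4777
E[R] = Rf + β(Rm − Rf) = 3.33% + 1.4777 × (12.52% − 3.33%) = 16.9101%
α = Rp − E[R] = 8.15% − 16.9101% = -8.7601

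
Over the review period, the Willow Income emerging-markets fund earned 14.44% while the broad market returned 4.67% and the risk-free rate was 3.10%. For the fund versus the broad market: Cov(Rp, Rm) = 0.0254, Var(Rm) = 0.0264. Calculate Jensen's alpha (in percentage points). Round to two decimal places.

9.83

β = Cov / Var = 0.0254 / 0.0264 = 0.9621
E[R] = Rf + β(Rm − Rf) = 3.10% + 0.9621 × (4.67% − 3.10%) = 4.6105%
α = Rp − E[R] = 14.44% − 4.6105% = 9.8295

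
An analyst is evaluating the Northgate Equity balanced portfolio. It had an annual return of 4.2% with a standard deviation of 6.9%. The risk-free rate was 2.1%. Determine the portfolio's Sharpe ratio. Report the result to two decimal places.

0.30

Sharpe = (Rp − Rf) / σp = (4.2% − 2.1%) / 6.9% = 2.10% / 6.9% = 0.3043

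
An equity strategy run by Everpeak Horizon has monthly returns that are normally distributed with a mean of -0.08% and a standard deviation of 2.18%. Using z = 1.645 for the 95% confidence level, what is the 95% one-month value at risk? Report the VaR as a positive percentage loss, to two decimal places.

VaR (as % loss) = −(μ − z·σ) = −(-0.08% − 1.645 × 2.18%) = −(-3.6661%) = 3.6661%

3.67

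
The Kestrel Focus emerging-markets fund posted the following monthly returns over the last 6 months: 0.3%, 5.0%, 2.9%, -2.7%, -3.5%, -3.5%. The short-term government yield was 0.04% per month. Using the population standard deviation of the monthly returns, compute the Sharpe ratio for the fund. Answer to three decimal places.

-0.088

μ = (0.3 + 5 + 2.9 − 2.7 − 3.5 − 3.5) / 6 = -0.2500%
Population σ = √[Σ(r − μ)² / 6] = √[64.9150 / 6] = √10.8192 = 3.2893%
Sharpe = (μ − rf) / σ = (-0.2500 − 0.04) / 3.2893 = -0.2900 / 3.2893 = -0.0882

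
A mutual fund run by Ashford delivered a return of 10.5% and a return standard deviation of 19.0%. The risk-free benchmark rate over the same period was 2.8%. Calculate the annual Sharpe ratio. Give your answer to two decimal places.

0.41

Sharpe = (Rp − Rf) / σp = (10.5% − 2.8%) / 19.0% = 7.70% / 19.0% = 0.4053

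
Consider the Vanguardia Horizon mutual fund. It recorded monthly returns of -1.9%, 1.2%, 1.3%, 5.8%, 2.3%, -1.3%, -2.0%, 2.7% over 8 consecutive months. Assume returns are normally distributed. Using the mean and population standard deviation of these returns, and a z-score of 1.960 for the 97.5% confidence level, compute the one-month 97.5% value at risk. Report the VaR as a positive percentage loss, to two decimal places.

Mean return r̄ = 8.10 / 8 = 1.0125%
Population σ = √[Σ(r − r̄)² / 8] = √[50.4488 / 8] = √6.3061 = 2.5112%
VaR = −(r̄ − z·σ) = −(1.0125 − 1.960 × 2.5112) = −(-3.9095) = 3.9095%

3.91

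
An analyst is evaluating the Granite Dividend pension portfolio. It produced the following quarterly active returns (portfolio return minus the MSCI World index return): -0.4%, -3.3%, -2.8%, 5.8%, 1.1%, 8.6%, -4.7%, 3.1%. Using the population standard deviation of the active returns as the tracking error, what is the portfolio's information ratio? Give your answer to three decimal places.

0.212

Mean return r̄ = 7.40 / 8 = 0.9250%
Σ(r − r̄)² = (-0.4 − 0.9250)² + (-3.3 − 0.9250)² + (-2.8 − 0.9250)² + … = 152.5550
population σ = √(152.5550 / 8) = √19.0694 = 4.3669%
IR = r̄ / tracking error = 0.9250 / 4.3669 = 0.2118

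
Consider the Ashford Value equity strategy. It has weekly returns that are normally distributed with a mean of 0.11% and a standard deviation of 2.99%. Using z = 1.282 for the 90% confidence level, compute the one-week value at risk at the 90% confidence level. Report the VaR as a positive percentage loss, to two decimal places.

VaR (as % loss) = −(μ − z·σ) = −(0.11% − 1.282 × 2.99%) = −(-3.72318%) = 3.72318%

3.72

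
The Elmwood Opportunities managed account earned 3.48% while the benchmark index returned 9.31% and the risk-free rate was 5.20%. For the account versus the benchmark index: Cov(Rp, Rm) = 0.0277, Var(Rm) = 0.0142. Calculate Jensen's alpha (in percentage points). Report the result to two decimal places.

β = Cov / Var = 0.0277 / 0.0142 = 1.9507
E[R] = Rf + β(Rm − Rf) = 5.20% + 1.9507 × (9.31% − 5.20%) = 13.2174%
α = Rp − E[R] = 3.48% − 13.2174% = -9.7374

-9.74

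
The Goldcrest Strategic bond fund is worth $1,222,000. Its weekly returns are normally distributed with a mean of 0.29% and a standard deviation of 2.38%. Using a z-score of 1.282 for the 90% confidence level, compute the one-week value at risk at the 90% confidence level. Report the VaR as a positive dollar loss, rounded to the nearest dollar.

Return at the 90% tail: μ − z·σ = 0.29% − 1.282 × 2.38% = 0.29 − 3.05116 = -2.76116%
VaR = −(-2.76116%) × $1,222,000 = 2.76116% × $1,222,000 = $33,741

$33,741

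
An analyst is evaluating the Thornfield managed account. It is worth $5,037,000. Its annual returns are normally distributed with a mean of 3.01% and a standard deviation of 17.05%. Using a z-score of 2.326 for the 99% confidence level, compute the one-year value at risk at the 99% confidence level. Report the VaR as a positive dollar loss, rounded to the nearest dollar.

$1,845,975

Return at the 99% tail: μ − z·σ = 3.01% − 2.326 × 17.05% = 3.01 − 39.6583 = -36.6483%
VaR = −(-36.6483%) × $5,037,000 = 36.6483% × $5,037,000 = $1,845,975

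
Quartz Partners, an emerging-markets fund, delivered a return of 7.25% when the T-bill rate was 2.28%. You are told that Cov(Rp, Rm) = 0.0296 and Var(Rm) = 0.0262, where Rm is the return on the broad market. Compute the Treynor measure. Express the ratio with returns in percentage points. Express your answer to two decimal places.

4.40

β = Cov / Var = 0.0296 / 0.0262 = 1.1298
Treynor = (Rp − Rf) / β = (7.25% − 2.28%) / 1.1298 = 4.97 / 1.1298 = 4.3990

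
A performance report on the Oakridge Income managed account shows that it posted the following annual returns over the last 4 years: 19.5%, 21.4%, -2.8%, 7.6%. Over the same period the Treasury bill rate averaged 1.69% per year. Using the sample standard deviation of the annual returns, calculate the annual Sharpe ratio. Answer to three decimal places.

Mean return r̄ = 45.70 / 4 = 11.4250%
Σ(r − r̄)² = 381.6875; sample σ = √(381.6875/3) = 11.2796%
Sharpe = (r̄ − rf) / σ = (11.4250 − 1.69) / 11.2796 = 9.7350 / 11.2796 = 0.8631

0.863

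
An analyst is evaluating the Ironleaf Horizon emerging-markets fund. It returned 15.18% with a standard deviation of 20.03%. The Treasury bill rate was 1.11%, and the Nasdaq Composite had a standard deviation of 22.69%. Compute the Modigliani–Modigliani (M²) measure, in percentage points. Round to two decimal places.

Sharpe = (Rp − Rf) / σp = (15.18% − 1.11%) / 20.03% = 0.7024
M² = Rf + Sharpe × σm = 1.11% + 0.7024 × 22.69% = 17.0475%

17.05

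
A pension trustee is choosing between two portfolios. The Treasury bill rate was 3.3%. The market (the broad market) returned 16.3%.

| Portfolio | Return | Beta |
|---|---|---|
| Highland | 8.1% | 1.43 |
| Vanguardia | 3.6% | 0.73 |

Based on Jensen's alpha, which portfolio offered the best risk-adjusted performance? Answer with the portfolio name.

Highland: α = 8.1% − [3.3% + 1.43 × (16.3% − 3.3%)] = -13.790
Vanguardia: α = 3.6% − [3.3% + 0.73 × (16.3% − 3.3%)] = -9.190
Highest: Vanguardia (-9.190).

Vanguardia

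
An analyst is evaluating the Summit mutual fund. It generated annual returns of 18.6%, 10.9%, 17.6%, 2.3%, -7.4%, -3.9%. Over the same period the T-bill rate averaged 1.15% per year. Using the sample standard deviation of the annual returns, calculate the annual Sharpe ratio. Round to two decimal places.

r̄ = (18.6 + 10.9 + 17.6 + 2.3 − 7.4 − 3.9) / 6 = 6.3500%
Sample σ = √[Σ(r − r̄)² / 5] = √[607.8550 / 5] = √121.5710 = 11.0259%
Sharpe = (r̄ − rf) / σ = (6.3500 − 1.15) / 11.0259 = 5.2000 / 11.0259 = 0.4716

0.47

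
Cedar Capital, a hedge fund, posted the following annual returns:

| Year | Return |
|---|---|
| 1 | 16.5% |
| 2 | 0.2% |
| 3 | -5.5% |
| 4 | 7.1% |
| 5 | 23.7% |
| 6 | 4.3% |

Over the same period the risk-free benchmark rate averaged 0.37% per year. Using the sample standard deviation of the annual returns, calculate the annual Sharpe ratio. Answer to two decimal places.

0.68

r̄ = (16.5 + 0.2 − 5.5 + 7.1 + 23.7 + 4.3) / 6 = 7.7167%
Σ(r − r̄)² = (16.5 − 7.7167)² + (0.2 − 7.7167)² + (-5.5 − 7.7167)² + … = 575.8483
σ = √[575.8483 / 5] = 10.7317%
Sharpe = (r̄ − rf) / σ = (7.7167 − 0.37) / 10.7317 = 7.3467 / 10.7317 = 0.6846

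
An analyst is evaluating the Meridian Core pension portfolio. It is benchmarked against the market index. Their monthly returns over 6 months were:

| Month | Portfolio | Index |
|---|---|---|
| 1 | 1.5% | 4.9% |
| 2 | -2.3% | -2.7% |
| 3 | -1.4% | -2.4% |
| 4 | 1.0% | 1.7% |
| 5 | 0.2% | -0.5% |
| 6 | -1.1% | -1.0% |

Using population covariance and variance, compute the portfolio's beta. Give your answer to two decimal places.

0.48

r̄p = -0.3500%,  r̄m = 0.0000%
Cov = Σ(rp − r̄p)(rm − r̄m) / 6 = 3.2700
Var(rm) = Σ(rm − r̄m)² / 6 = 6.8667
β = Cov / Var = 3.2700 / 6.8667 = 0.4762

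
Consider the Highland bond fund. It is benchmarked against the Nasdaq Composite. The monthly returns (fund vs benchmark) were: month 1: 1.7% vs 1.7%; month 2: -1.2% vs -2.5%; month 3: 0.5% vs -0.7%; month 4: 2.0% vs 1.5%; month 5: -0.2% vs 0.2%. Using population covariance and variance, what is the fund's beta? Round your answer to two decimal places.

0.70

r̄p = 0.5600%,  r̄m = 0.0400%
Cov = Σ(rp − r̄p)(rm − r̄m) / 5 = 1.6776
Var(rm) = Σ(rm − r̄m)² / 5 = 2.3824
β = Cov / Var = 1.6776 / 2.3824 = 0.7042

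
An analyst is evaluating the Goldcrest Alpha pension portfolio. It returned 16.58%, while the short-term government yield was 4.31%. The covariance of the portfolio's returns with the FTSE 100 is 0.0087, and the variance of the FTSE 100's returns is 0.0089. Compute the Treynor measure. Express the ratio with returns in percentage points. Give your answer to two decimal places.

β = Cov / Var = 0.0087 / 0.0089 = 0.9775
Treynor = (Rp − Rf) / β = (16.58% − 4.31%) / 0.9775 = 12.27 / 0.9775 = 12.5524

12.55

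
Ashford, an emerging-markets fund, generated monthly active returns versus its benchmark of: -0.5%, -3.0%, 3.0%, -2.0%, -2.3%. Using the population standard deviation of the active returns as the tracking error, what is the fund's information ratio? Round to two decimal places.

Mean return r̄ = -4.80 / 5 = -0.9600%
Σ(r − r̄)² = (-0.5 − (-0.9600))² + (-3 − (-0.9600))² + … = 22.9320
population σ = √(22.9320 / 5) = √4.5864 = 2.1416%
IR = r̄ / tracking error = -0.9600 / 2.1416 = -0.4483

-0.45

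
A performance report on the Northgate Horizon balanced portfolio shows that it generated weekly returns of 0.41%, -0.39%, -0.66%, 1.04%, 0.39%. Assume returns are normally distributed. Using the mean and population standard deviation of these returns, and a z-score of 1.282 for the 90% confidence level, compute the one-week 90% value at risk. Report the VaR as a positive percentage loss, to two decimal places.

Mean return r̄ = 0.790 / 5 = 0.1580%
Population std dev = √[1.8647 / 5] = 0.6107%
VaR = −(r̄ − z·σ) = −(0.1580 − 1.282 × 0.6107) = −(-0.6249) = 0.6249%

0.62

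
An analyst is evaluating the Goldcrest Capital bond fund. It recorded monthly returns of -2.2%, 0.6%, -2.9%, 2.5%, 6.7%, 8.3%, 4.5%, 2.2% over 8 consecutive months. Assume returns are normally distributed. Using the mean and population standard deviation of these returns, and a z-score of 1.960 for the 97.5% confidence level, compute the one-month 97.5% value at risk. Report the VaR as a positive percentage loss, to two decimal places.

Mean return r̄ = 19.70 / 8 = 2.4625%
Population std dev = √[110.2188 / 8] = 3.7118%
VaR = −(r̄ − z·σ) = −(2.4625 − 1.960 × 3.7118) = −(-4.8126) = 4.8126%

4.81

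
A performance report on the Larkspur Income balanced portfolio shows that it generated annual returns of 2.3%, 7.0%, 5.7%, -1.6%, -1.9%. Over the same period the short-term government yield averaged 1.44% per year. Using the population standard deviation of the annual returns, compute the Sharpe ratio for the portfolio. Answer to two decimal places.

0.24

Mean return r̄ = 11.50 / 5 = 2.3000%
Σ(r − r̄)² = (2.3 − 2.3000)² + (7 − 2.3000)² + … = 66.5000
σ = √[66.5000 / 5] = 3.6469%
Sharpe = (r̄ − rf) / σ = (2.3000 − 1.44) / 3.6469 = 0.8600 / 3.6469 = 0.2358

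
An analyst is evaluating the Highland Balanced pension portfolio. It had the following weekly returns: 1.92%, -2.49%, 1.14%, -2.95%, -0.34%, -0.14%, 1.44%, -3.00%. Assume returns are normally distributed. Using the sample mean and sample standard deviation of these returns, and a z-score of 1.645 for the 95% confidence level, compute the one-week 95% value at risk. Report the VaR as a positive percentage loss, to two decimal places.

3.88

μ = (1.92 − 2.49 + 1.14 − 2.95 − 0.34 − 0.14 + 1.44 − 3) / 8 = -4.420 / 8 = -0.5525%
Sample std dev = √[28.6554 / 7] = 2.0233%
VaR = −(μ − z·σ) = −(-0.5525 − 1.645 × 2.0233) = −(-3.8808) = 3.8808%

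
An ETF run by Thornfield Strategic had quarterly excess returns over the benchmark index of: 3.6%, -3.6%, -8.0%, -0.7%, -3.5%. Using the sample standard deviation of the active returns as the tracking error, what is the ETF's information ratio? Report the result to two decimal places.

μ = (3.6 − 3.6 − 8 − 0.7 − 3.5) / 5 = -12.20 / 5 = -2.4400%
Sample std dev = √[72.8920 / 4] = 4.2688%
IR = μ / tracking error = -2.4400 / 4.2688 = -0.5716

-0.57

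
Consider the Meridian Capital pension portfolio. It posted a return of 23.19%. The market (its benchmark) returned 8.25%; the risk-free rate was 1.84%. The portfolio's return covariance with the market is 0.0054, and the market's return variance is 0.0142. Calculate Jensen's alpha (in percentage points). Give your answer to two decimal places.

β = Cov / Var = 0.0054 / 0.0142 = 0.3803
E[R] = Rf + β(Rm − Rf) = 1.84% + 0.3803 × (8.25% − 1.84%) = 4.2777%
α = Rp − E[R] = 23.19% − 4.2777% = 18.9123

18.91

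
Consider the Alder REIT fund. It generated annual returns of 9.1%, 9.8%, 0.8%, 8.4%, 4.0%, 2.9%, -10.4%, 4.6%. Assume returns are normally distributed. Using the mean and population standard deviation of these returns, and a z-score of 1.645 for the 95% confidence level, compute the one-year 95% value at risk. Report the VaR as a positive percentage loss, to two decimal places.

Mean return r̄ = 29.20 / 8 = 3.6500%
Σ(r − r̄)² = 297.2000; population σ = √(297.2000/8) = 6.0951%
VaR = −(r̄ − z·σ) = −(3.6500 − 1.645 × 6.0951) = −(-6.3764) = 6.3764%

6.38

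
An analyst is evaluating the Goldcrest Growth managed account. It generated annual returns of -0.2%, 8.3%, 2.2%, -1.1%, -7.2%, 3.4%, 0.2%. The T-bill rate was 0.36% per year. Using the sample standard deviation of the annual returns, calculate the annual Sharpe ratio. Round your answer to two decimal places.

0.09

r̄ = (-0.2 + 8.3 + 2.2 − 1.1 − 7.2 + 3.4 + 0.2) / 7 = 5.60 / 7 = 0.8000%
Σ(r − r̄)² = (-0.2 − 0.8000)² + (8.3 − 0.8000)² + (2.2 − 0.8000)² + … = 133.9400
sample σ = √(133.9400 / 6) = √22.3233 = 4.7248%
Sharpe = (r̄ − rf) / σ = (0.8000 − 0.36) / 4.7248 = 0.4400 / 4.7248 = 0.0931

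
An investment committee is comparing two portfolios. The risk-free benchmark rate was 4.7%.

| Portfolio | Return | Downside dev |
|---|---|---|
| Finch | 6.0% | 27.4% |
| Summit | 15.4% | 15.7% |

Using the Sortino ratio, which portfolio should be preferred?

Finch: Sortino ratio = (6.0% − 4.7%) / 27.4% = 0.047
Summit: Sortino ratio = (15.4% − 4.7%) / 15.7% = 0.682
Highest: Summit (0.682).

Summit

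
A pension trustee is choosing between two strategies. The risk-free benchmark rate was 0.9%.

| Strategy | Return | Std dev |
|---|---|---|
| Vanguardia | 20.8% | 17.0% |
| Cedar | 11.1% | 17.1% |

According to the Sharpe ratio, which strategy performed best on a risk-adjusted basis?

Vanguardia: Sharpe ratio = (20.8% − 0.9%) / 17.0% = 1.171
Cedar: Sharpe ratio = (11.1% − 0.9%) / 17.1% = 0.596
Highest: Vanguardia (1.171).

Vanguardia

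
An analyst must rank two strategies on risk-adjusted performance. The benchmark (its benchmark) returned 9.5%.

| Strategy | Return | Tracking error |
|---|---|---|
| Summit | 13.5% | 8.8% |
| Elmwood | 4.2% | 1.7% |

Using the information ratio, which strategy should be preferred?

Summit

Summit: IR = (13.5% − 9.5%) / 8.8% = 0.455
Elmwood: IR = (4.2% − 9.5%) / 1.7% = -3.118
Highest: Summit (0.455).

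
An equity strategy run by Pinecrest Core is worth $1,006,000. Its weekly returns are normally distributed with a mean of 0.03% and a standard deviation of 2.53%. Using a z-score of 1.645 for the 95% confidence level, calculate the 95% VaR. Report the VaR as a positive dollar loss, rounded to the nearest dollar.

$41,566

Return at the 95% tail: μ − z·σ = 0.03% − 1.645 × 2.53% = 0.03 − 4.16185 = -4.13185%
VaR = −(-4.13185%) × $1,006,000 = 4.13185% × $1,006,000 = $41,566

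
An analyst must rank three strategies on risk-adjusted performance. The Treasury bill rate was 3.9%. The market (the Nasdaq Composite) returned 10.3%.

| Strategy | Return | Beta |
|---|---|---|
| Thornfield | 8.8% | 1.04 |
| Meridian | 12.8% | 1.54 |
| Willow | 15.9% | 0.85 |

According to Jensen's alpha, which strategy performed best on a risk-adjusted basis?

Thornfield: α = 8.8% − [3.9% + 1.04 × (10.3% − 3.9%)] = -1.756
Meridian: α = 12.8% − [3.9% + 1.54 × (10.3% − 3.9%)] = -0.956
Willow: α = 15.9% − [3.9% + 0.85 × (10.3% − 3.9%)] = 6.560
Highest: Willow (6.560).

Willow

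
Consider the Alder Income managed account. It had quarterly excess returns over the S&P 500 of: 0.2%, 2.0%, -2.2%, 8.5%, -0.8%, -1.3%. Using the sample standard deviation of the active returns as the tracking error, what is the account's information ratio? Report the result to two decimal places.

0.27

r̄ = (0.2 + 2 − 2.2 + 8.5 − 0.8 − 1.3) / 6 = 1.0667%
Σ(r − r̄)² = (0.2 − 1.0667)² + (2 − 1.0667)² + (-2.2 − 1.0667)² + … = 76.6333
σ = √[76.6333 / 5] = 3.9149%
IR = r̄ / tracking error = 1.0667 / 3.9149 = 0.2725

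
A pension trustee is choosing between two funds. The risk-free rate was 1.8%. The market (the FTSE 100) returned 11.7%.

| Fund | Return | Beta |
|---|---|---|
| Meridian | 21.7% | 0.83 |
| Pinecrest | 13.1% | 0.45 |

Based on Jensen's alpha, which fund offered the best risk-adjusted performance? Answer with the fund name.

Meridian: α = 21.7% − [1.8% + 0.83 × (11.7% − 1.8%)] = 11.683
Pinecrest: α = 13.1% − [1.8% + 0.45 × (11.7% − 1.8%)] = 6.845
Highest: Meridian (11.683).

Meridian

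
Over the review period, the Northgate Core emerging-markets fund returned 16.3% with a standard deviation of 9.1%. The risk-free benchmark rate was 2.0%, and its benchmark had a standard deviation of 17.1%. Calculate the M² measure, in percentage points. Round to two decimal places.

28.87

Sharpe = (Rp − Rf) / σp = (16.3% − 2.0%) / 9.1% = 1.5714
M² = Rf + Sharpe × σm = 2.0% + 1.5714 × 17.1% = 28.8709%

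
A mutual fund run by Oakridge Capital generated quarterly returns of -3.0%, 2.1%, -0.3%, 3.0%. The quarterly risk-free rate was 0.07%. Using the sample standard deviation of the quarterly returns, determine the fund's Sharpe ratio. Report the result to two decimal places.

r̄ = (-3 + 2.1 − 0.3 + 3) / 4 = 1.80 / 4 = 0.4500%
Σ(r − r̄)² = 21.6900; sample σ = √(21.6900/3) = 2.6889%
Sharpe = (r̄ − rf) / σ = (0.4500 − 0.07) / 2.6889 = 0.3800 / 2.6889 = 0.1413

0.14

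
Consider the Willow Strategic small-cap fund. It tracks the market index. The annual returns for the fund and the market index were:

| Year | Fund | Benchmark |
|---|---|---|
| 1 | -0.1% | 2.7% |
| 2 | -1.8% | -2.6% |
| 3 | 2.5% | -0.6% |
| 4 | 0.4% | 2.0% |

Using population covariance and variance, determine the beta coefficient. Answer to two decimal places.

0.19

r̄p = 0.2500%,  r̄m = 0.3750%
Cov = Σ(rp − r̄p)(rm − r̄m) / 4 = 0.8338
Var(rm) = Σ(rm − r̄m)² / 4 = 4.4619
β = Cov / Var = 0.8338 / 4.4619 = 0.1869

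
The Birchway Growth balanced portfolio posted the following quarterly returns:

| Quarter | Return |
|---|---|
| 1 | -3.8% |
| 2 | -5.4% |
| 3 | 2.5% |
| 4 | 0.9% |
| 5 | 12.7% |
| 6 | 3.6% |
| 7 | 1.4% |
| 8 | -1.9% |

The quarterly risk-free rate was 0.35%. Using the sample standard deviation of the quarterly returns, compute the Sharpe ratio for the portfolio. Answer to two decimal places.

0.16

Mean return r̄ = 10.00 / 8 = 1.2500%
Sample std dev = √[217.9800 / 7] = 5.5803%
Sharpe = (r̄ − rf) / σ = (1.2500 − 0.35) / 5.5803 = 0.9000 / 5.5803 = 0.1613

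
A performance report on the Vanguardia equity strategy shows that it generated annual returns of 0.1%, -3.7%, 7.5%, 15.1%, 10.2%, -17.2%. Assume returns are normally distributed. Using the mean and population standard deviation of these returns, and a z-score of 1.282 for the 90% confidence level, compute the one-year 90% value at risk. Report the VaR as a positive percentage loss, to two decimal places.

11.59

μ = (0.1 − 3.7 + 7.5 + 15.1 + 10.2 − 17.2) / 6 = 12.00 / 6 = 2.0000%
Population σ = √[Σ(r − μ)² / 6] = √[673.8400 / 6] = √112.3067 = 10.5975%
VaR = −(μ − z·σ) = −(2.0000 − 1.282 × 10.5975) = −(-11.5860) = 11.5860%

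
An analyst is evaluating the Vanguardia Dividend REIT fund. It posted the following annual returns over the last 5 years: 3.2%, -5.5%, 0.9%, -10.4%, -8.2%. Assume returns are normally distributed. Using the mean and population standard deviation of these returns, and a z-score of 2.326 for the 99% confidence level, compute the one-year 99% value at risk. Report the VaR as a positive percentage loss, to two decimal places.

Mean return μ = -20.00 / 5 = -4.0000%
Population σ = √[Σ(r − μ)² / 5] = √[136.7000 / 5] = √27.3400 = 5.2288%
VaR = −(μ − z·σ) = −(-4.0000 − 2.326 × 5.2288) = −(-16.1622) = 16.1622%

16.16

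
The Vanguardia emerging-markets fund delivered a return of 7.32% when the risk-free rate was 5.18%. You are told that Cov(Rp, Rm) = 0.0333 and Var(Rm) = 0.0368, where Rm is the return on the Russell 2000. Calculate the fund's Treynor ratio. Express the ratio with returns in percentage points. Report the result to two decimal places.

2.36

β = Cov / Var = 0.0333 / 0.0368 = 0.9049
Treynor = (Rp − Rf) / β = (7.32% − 5.18%) / 0.9049 = 2.14 / 0.9049 = 2.3649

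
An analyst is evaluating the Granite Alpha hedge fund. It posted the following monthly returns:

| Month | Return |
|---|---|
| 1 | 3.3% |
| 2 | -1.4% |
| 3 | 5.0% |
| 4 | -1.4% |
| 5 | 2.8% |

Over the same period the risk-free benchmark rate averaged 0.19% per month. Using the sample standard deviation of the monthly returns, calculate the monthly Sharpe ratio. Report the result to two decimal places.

r̄ = (3.3 − 1.4 + 5 − 1.4 + 2.8) / 5 = 1.6600%
Σ(r − r̄)² = (3.3 − 1.6600)² + (-1.4 − 1.6600)² + (5 − 1.6600)² + … = 33.8720
σ = √[33.8720 / 4] = 2.9100%
Sharpe = (r̄ − rf) / σ = (1.6600 − 0.19) / 2.9100 = 1.4700 / 2.9100 = 0.5052

0.51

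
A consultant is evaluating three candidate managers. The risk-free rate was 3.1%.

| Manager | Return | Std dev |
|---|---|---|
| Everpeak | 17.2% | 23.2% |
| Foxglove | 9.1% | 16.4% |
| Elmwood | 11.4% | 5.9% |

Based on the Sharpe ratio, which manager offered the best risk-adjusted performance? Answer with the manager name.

Elmwood

Everpeak: Sharpe ratio = (17.2% − 3.1%) / 23.2% = 0.608
Foxglove: Sharpe ratio = (9.1% − 3.1%) / 16.4% = 0.366
Elmwood: Sharpe ratio = (11.4% − 3.1%) / 5.9% = 1.407
Highest: Elmwood (1.407).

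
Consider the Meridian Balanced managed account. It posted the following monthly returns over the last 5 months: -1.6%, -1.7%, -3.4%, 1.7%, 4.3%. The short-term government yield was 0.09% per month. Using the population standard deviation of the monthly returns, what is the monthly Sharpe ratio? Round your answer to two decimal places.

r̄ = (-1.6 − 1.7 − 3.4 + 1.7 + 4.3) / 5 = -0.70 / 5 = -0.1400%
Population std dev = √[38.2920 / 5] = 2.7674%
Sharpe = (r̄ − rf) / σ = (-0.1400 − 0.09) / 2.7674 = -0.2300 / 2.7674 = -0.0831

-0.08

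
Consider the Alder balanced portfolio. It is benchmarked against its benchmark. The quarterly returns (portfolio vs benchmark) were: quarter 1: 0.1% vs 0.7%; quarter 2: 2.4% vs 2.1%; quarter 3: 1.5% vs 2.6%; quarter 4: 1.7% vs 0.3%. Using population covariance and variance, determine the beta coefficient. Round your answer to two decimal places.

0.39

r̄p = 1.4250%,  r̄m = 1.4250%
Cov = Σ(rp − r̄p)(rm − r̄m) / 4 = 0.3494
Var(rm) = Σ(rm − r̄m)² / 4 = 0.9069
β = Cov / Var = 0.3494 / 0.9069 = 0.3853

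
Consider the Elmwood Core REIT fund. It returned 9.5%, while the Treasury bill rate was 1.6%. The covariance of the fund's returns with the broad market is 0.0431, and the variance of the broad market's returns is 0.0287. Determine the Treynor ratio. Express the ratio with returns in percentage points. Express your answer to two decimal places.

5.26

β = Cov / Var = 0.0431 / 0.0287 = 1.5017
Treynor = (Rp − Rf) / β = (9.5% − 1.6%) / 1.5017 = 7.90 / 1.5017 = 5.2607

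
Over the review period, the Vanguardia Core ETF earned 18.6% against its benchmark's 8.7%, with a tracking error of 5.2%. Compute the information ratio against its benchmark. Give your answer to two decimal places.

1.90

IR = (Rp − Rb) / TE = (18.6% − 8.7%) / 5.2% = 9.90% / 5.2% = 1.9038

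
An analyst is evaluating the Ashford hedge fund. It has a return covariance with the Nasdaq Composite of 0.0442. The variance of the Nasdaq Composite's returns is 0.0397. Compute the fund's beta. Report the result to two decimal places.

β = Cov(Rp, Rm) / Var(Rm) = 0.0442 / 0.0397 = 1.1134

1.11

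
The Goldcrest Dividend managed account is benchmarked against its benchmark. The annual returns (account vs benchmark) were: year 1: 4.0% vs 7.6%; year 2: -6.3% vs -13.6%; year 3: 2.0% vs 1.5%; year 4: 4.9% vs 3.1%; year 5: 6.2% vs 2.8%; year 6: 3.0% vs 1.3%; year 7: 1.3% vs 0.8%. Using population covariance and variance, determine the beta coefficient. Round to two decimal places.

0.57

r̄p = 2.1571%,  r̄m = 0.5000%
Cov = Σ(rp − r̄p)(rm − r̄m) / 7 = 21.2886
Var(rm) = Σ(rm − r̄m)² / 7 = 37.5714
β = Cov / Var = 21.2886 / 37.5714 = 0.5666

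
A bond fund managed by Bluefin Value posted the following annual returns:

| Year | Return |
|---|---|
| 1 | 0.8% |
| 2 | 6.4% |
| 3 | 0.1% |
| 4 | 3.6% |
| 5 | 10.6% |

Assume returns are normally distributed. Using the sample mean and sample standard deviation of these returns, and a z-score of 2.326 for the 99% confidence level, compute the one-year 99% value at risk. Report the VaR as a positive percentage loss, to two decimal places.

Mean return μ = 21.50 / 5 = 4.3000%
Sample σ = √[Σ(r − μ)² / 4] = √[74.4800 / 4] = √18.6200 = 4.3151%
VaR = −(μ − z·σ) = −(4.3000 − 2.326 × 4.3151) = −(-5.7369) = 5.7369%

5.74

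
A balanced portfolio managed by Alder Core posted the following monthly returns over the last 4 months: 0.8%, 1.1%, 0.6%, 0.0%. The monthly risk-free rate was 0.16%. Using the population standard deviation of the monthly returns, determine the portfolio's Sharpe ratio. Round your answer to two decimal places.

μ = (0.8 + 1.1 + 0.6 + 0) / 4 = 2.50 / 4 = 0.6250%
Σ(r − μ)² = 0.6475; population σ = √(0.6475/4) = 0.4023%
Sharpe = (μ − rf) / σ = (0.6250 − 0.16) / 0.4023 = 0.4650 / 0.4023 = 1.1559

1.16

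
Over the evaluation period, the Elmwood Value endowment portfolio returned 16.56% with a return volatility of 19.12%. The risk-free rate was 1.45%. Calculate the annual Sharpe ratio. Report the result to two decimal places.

Sharpe = (Rp − Rf) / σp = (16.56% − 1.45%) / 19.12% = 15.11% / 19.12% = 0.7903

0.79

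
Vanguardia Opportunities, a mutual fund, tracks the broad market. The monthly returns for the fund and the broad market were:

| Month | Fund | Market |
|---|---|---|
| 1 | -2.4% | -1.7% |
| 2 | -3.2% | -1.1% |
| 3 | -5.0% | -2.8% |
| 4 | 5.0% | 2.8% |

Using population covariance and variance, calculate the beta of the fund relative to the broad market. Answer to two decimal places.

1.78

r̄p = -1.4000%,  r̄m = -0.7000%
Cov = Σ(rp − r̄p)(rm − r̄m) / 4 = 7.9200
Var(rm) = Σ(rm − r̄m)² / 4 = 4.4550
β = Cov / Var = 7.9200 / 4.4550 = 1.7778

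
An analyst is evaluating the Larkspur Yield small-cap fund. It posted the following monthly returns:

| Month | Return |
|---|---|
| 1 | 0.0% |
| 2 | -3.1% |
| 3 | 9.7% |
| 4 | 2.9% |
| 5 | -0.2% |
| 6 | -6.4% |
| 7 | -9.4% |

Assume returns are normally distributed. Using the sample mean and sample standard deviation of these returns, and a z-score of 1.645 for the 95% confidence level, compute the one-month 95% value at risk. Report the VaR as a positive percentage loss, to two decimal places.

11.23

Mean return r̄ = -6.50 / 7 = -0.9286%
Σ(r − r̄)² = 235.4343; sample σ = √(235.4343/6) = 6.2641%
VaR = −(r̄ − z·σ) = −(-0.9286 − 1.645 × 6.2641) = −(-11.2330) = 11.2330%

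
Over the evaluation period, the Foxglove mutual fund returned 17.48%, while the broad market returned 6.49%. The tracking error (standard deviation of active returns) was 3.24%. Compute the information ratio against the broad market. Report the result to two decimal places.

IR = (Rp − Rb) / TE = (17.48% − 6.49%) / 3.24% = 10.99% / 3.24% = 3.3920

3.39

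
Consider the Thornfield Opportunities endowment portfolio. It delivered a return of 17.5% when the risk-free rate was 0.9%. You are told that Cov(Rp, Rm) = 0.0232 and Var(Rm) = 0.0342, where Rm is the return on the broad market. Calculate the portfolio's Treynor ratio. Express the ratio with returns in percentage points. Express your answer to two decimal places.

β = Cov / Var = 0.0232 / 0.0342 = 0.6784
Treynor = (Rp − Rf) / β = (17.5% − 0.9%) / 0.6784 = 16.60 / 0.6784 = 24.4693

24.47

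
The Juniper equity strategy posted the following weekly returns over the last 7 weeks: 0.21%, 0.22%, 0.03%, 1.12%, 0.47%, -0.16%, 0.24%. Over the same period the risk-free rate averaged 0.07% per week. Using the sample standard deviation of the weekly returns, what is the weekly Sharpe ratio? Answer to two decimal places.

0.57

r̄ = (0.21 + 0.22 + 0.03 + 1.12 + 0.47 − 0.16 + 0.24) / 7 = 0.3043%
Σ(r − r̄)² = 1.0038; sample σ = √(1.0038/6) = 0.4090%
Sharpe = (r̄ − rf) / σ = (0.3043 − 0.07) / 0.4090 = 0.2343 / 0.4090 = 0.5729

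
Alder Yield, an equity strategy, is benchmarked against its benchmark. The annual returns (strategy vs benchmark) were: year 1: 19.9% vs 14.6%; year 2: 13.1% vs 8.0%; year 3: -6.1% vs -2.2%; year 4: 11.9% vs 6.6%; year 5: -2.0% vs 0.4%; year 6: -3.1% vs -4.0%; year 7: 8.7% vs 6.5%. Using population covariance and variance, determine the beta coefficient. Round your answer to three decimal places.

r̄p = 6.0571%,  r̄m = 4.2714%
Cov = Σ(rp − r̄p)(rm − r̄m) / 7 = 53.4773
Var(rm) = Σ(rm − r̄m)² / 7 = 36.6078
β = Cov / Var = 53.4773 / 36.6078 = 1.4608

1.461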